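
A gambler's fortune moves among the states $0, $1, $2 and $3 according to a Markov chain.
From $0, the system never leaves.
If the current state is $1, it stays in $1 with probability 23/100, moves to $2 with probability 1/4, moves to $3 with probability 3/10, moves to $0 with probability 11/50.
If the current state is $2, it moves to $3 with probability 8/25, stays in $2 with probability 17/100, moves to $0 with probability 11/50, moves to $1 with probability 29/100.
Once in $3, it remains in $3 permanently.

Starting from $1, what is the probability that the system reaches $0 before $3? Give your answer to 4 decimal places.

0.4193

Let h(s) be the probability of absorption at $0 starting from transient state s. Then h($0) = 1 and h($3) = 0. By first-step analysis:
h($1) = 0.22·1 + 0.23·h($1) + 0.25·h($2) + 0.3·0
h($2) = 0.22·1 + 0.29·h($1) + 0.17·h($2) + 0.32·0
Solving: h($1) = 0.4193, h($2) = 0.4116.
Starting from $1, the probability is 0.4193.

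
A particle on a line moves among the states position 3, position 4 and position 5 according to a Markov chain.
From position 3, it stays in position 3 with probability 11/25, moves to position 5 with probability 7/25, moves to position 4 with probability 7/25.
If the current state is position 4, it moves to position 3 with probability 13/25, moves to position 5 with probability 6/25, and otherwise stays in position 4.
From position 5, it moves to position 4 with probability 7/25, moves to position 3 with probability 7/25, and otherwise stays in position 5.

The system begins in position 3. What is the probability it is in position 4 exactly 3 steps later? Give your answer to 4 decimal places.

0.2692

Propagate the distribution vector 3 steps from position 3.
After 0 steps: (1.0000, 0.0000, 0.0000)
After 1 step: (0.4400, 0.2800, 0.2800)
After 2 steps: (0.4176, 0.2688, 0.3136)
After 3 steps: (0.4113, 0.2692, 0.3194)
P(in position 4 after 3 steps) = 0.2692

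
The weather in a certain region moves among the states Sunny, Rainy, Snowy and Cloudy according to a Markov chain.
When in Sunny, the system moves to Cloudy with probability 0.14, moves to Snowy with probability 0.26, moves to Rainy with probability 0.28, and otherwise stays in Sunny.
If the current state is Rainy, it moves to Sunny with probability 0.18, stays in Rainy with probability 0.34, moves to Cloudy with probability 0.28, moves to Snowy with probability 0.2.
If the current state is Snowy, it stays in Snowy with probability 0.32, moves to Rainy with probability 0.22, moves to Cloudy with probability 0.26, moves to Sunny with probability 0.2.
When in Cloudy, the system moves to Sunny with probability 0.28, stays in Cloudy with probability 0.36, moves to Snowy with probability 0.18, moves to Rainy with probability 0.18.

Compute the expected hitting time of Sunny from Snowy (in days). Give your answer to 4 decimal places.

Let t(s) be the expected number of days to first reach Sunny from state s, with t(Sunny) = 0. Conditioning on the first day:
t(Rainy) = 1 + 0.34·t(Rainy) + 0.2·t(Snowy) + 0.28·t(Cloudy)
t(Snowy) = 1 + 0.22·t(Rainy) + 0.32·t(Snowy) + 0.26·t(Cloudy)
t(Cloudy) = 1 + 0.18·t(Rainy) + 0.18·t(Snowy) + 0.36·t(Cloudy)
Solving: t(Rainy) = 4.6649, t(Snowy) = 4.5704, t(Cloudy) = 4.1599.
Expected days from Snowy to Sunny: 4.5704.

4.5704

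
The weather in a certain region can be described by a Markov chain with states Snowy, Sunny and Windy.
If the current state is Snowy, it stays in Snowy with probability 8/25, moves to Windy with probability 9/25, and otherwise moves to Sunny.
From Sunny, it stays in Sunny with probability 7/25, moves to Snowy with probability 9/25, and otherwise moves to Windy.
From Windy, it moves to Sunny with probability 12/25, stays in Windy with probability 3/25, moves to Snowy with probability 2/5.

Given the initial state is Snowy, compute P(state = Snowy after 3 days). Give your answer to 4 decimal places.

0.3565

Propagate the distribution vector 3 days from Snowy.
After 0 days: (1.0000, 0.0000, 0.0000)
After 1 day: (0.3200, 0.3200, 0.3600)
After 2 days: (0.3616, 0.3648, 0.2736)
After 3 days: (0.3565, 0.3492, 0.2943)
P(in Snowy after 3 days) = 0.3565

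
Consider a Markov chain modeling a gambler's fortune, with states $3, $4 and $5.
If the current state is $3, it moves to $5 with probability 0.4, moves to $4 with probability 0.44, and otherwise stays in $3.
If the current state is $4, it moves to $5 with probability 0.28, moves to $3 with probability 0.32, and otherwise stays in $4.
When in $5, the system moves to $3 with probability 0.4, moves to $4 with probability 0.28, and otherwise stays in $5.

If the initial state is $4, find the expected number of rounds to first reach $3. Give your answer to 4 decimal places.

Let t(s) be the expected number of rounds to first reach $3 from state s, with t($3) = 0. Conditioning on the first round:
t($4) = 1 + 0.4·t($4) + 0.28·t($5)
t($5) = 1 + 0.28·t($4) + 0.32·t($5)
Solving: t($4) = 2.9126, t($5) = 2.6699.
Expected rounds from $4 to $3: 2.9126.

2.9126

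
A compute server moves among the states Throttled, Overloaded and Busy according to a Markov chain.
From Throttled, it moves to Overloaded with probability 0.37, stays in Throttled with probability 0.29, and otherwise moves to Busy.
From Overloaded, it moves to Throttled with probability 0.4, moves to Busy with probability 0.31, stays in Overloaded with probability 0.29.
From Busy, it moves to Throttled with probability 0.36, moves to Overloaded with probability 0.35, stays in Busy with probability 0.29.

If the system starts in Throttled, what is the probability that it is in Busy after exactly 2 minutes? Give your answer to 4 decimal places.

0.3119

Sum over the intermediate state after 1 minute:
P = P(Throttled→Throttled)·P(Throttled→Busy) + P(Throttled→Overloaded)·P(Overloaded→Busy) + P(Throttled→Busy)·P(Busy→Busy)
  = 0.29×0.34 + 0.37×0.31 + 0.34×0.29
  = 0.0986 + 0.1147 + 0.0986 = 0.3119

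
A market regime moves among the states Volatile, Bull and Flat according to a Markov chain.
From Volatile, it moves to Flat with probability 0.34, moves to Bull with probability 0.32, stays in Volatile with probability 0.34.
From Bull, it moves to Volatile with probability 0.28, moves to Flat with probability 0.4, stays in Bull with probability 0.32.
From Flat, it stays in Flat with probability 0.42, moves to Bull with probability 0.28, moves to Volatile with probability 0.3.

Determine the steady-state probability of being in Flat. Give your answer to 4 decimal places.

Let the stationary distribution be π with π = πP and π_1 + π_2 + π_3 = 1.
π_1 = 0.34·π_1 + 0.28·π_2 + 0.3·π_3
π_2 = 0.32·π_1 + 0.32·π_2 + 0.28·π_3
Solving with the normalization constraint gives π = (0.3062, 0.3044, 0.3894).
So the stationary probability of Flat is 0.3894.

0.3894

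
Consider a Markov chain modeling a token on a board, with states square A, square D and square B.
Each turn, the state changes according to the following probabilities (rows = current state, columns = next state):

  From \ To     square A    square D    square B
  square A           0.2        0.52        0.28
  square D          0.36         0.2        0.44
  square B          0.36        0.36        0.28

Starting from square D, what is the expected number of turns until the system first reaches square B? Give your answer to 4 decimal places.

Let t(s) be the expected number of turns to first reach square B from state s, with t(square B) = 0. Conditioning on the first turn:
t(square A) = 1 + 0.2·t(square A) + 0.52·t(square D)
t(square D) = 1 + 0.36·t(square A) + 0.2·t(square D)
Solving: t(square A) = 2.9152, t(square D) = 2.5618.
Expected turns from square D to square B: 2.5618.

2.5618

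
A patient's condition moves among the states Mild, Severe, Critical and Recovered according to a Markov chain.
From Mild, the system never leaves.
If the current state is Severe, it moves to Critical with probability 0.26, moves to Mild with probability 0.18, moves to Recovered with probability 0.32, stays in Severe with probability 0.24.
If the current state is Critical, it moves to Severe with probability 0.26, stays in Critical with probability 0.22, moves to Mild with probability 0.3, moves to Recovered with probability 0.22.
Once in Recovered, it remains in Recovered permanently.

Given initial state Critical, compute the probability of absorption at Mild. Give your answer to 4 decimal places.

Let h(s) be the probability of absorption at Mild starting from transient state s. Then h(Mild) = 1 and h(Recovered) = 0. By first-step analysis:
h(Severe) = 0.18·1 + 0.24·h(Severe) + 0.26·h(Critical) + 0.32·0
h(Critical) = 0.3·1 + 0.26·h(Severe) + 0.22·h(Critical) + 0.22·0
Solving: h(Severe) = 0.4158, h(Critical) = 0.5232.
Starting from Critical, the probability is 0.5232.

0.5232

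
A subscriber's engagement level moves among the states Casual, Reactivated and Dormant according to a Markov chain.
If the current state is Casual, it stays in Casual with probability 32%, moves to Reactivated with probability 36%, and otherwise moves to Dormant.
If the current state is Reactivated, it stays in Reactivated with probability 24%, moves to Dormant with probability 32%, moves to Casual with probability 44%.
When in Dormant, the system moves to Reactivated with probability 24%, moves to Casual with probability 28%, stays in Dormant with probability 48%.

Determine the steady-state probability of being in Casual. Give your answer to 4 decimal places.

Let the stationary distribution be π with π = πP and π_1 + π_2 + π_3 = 1.
π_1 = 0.32·π_1 + 0.44·π_2 + 0.28·π_3
π_2 = 0.36·π_1 + 0.24·π_2 + 0.24·π_3
Solving with the normalization constraint gives π = (0.3384, 0.2806, 0.3810).
So the stationary probability of Casual is 0.3384.

0.3384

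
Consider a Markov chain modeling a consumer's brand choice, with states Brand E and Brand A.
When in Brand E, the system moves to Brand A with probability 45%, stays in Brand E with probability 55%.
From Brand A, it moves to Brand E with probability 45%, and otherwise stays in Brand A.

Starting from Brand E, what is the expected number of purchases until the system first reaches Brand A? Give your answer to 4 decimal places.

2.2222

Let t(s) be the expected number of purchases to first reach Brand A from state s, with t(Brand A) = 0. Conditioning on the first purchase:
t(Brand E) = 1 + 0.55·t(Brand E)
Solving: t(Brand E) = 2.2222.
Expected purchases from Brand E to Brand A: 2.2222.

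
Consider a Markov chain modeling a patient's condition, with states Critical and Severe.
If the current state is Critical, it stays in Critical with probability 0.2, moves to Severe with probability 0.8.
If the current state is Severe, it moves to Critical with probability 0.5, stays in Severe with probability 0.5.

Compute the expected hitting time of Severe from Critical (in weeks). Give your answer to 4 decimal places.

Let t(s) be the expected number of weeks to first reach Severe from state s, with t(Severe) = 0. Conditioning on the first week:
t(Critical) = 1 + 0.2·t(Critical)
Solving: t(Critical) = 1.2500.
Expected weeks from Critical to Severe: 1.2500.

1.2500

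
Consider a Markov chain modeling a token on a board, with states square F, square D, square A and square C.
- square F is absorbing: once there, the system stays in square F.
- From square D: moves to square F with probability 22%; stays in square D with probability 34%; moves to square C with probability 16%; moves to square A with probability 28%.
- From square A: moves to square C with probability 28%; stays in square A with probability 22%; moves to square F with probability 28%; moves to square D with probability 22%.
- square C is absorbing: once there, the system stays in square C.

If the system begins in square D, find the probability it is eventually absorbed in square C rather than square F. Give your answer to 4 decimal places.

0.4484

Let h(s) be the probability of absorption at square C starting from transient state s. Then h(square C) = 1 and h(square F) = 0. By first-step analysis:
h(square D) = 0.22·0 + 0.34·h(square D) + 0.28·h(square A) + 0.16·1
h(square A) = 0.28·0 + 0.22·h(square D) + 0.22·h(square A) + 0.28·1
Solving: h(square D) = 0.4484, h(square A) = 0.4854.
Starting from square D, the probability is 0.4484.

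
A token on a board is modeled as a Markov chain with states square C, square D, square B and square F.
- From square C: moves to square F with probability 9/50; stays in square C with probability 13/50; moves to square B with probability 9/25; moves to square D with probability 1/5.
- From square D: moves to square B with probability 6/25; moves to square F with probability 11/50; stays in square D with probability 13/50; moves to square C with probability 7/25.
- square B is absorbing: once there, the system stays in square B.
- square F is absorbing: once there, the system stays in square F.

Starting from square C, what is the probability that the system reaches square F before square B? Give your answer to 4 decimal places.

Let h(s) be the probability of absorption at square F starting from transient state s. Then h(square F) = 1 and h(square B) = 0. By first-step analysis:
h(square C) = 0.26·h(square C) + 0.2·h(square D) + 0.36·0 + 0.18·1
h(square D) = 0.28·h(square C) + 0.26·h(square D) + 0.24·0 + 0.22·1
Solving: h(square C) = 0.3605, h(square D) = 0.4337.
Starting from square C, the probability is 0.3605.

0.3605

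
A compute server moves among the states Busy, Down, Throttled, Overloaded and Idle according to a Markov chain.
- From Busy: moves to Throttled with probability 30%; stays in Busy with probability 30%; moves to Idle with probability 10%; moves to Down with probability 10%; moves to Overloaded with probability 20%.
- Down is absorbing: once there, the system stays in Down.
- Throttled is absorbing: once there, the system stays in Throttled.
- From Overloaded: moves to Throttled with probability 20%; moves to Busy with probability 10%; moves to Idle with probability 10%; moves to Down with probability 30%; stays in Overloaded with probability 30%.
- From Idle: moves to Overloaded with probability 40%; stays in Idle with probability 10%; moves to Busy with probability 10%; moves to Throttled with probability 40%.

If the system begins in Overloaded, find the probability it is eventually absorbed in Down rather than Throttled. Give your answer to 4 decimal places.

Let h(s) be the probability of absorption at Down starting from transient state s. Then h(Down) = 1 and h(Throttled) = 0. By first-step analysis:
h(Busy) = 0.3·h(Busy) + 0.1·1 + 0.3·0 + 0.2·h(Overloaded) + 0.1·h(Idle)
h(Overloaded) = 0.1·h(Busy) + 0.3·1 + 0.2·0 + 0.3·h(Overloaded) + 0.1·h(Idle)
h(Idle) = 0.1·h(Busy) + 0.4·0 + 0.4·h(Overloaded) + 0.1·h(Idle)
Solving: h(Busy) = 0.3272, h(Overloaded) = 0.5131, h(Idle) = 0.2644.
Starting from Overloaded, the probability is 0.5131.

0.5131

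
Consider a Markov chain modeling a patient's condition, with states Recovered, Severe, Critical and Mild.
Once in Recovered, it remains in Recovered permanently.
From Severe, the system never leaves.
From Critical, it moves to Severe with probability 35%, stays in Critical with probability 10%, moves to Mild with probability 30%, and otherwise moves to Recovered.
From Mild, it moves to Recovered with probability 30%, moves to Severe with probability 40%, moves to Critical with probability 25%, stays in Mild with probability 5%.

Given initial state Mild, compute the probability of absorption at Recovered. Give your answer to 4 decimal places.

Let h(s) be the probability of absorption at Recovered starting from transient state s. Then h(Recovered) = 1 and h(Severe) = 0. By first-step analysis:
h(Critical) = 0.25·1 + 0.35·0 + 0.1·h(Critical) + 0.3·h(Mild)
h(Mild) = 0.3·1 + 0.4·0 + 0.25·h(Critical) + 0.05·h(Mild)
Solving: h(Critical) = 0.4199, h(Mild) = 0.4263.
Starting from Mild, the probability is 0.4263.

0.4263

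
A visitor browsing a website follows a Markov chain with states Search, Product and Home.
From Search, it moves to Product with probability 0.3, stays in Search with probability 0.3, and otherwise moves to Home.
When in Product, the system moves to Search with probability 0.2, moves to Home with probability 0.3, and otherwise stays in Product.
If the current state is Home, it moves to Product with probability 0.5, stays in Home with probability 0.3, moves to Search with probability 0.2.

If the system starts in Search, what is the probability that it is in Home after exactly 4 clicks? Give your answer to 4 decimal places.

0.3223

Propagate the distribution vector 4 clicks from Search.
After 0 clicks: (1.0000, 0.0000, 0.0000)
After 1 click: (0.3000, 0.3000, 0.4000)
After 2 clicks: (0.2300, 0.4400, 0.3300)
After 3 clicks: (0.2230, 0.4540, 0.3230)
After 4 clicks: (0.2223, 0.4554, 0.3223)
P(in Home after 4 clicks) = 0.3223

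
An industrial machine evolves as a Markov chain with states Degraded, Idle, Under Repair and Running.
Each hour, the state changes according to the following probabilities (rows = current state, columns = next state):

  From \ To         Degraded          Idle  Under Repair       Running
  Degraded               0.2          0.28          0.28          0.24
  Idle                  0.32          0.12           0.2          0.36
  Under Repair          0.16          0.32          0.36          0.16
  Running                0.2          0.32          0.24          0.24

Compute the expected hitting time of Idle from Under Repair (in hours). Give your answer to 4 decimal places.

Let t(s) be the expected number of hours to first reach Idle from state s, with t(Idle) = 0. Conditioning on the first hour:
t(Degraded) = 1 + 0.2·t(Degraded) + 0.28·t(Under Repair) + 0.24·t(Running)
t(Under Repair) = 1 + 0.16·t(Degraded) + 0.36·t(Under Repair) + 0.16·t(Running)
t(Running) = 1 + 0.2·t(Degraded) + 0.24·t(Under Repair) + 0.24·t(Running)
Solving: t(Degraded) = 3.3283, t(Under Repair) = 3.1947, t(Running) = 3.2005.
Expected hours from Under Repair to Idle: 3.1947.

3.1947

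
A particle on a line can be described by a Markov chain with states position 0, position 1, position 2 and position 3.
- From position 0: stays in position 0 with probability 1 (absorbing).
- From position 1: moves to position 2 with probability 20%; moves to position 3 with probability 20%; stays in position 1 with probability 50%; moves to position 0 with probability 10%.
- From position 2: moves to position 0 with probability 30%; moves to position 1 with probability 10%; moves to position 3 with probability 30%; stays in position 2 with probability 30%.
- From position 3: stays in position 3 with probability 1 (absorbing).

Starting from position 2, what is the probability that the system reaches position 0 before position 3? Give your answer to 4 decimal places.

0.4848

Let h(s) be the probability of absorption at position 0 starting from transient state s. Then h(position 0) = 1 and h(position 3) = 0. By first-step analysis:
h(position 1) = 0.1·1 + 0.5·h(position 1) + 0.2·h(position 2) + 0.2·0
h(position 2) = 0.3·1 + 0.1·h(position 1) + 0.3·h(position 2) + 0.3·0
Solving: h(position 1) = 0.3939, h(position 2) = 0.4848.
Starting from position 2, the probability is 0.4848.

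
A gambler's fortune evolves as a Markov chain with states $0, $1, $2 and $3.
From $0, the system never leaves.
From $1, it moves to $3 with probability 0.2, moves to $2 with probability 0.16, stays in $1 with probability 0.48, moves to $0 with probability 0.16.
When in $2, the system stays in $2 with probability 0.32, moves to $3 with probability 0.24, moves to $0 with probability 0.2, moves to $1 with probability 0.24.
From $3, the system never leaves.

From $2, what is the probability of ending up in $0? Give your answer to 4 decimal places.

Let h(s) be the probability of absorption at $0 starting from transient state s. Then h($0) = 1 and h($3) = 0. By first-step analysis:
h($1) = 0.16·1 + 0.48·h($1) + 0.16·h($2) + 0.2·0
h($2) = 0.2·1 + 0.24·h($1) + 0.32·h($2) + 0.24·0
Solving: h($1) = 0.4467, h($2) = 0.4518.
Starting from $2, the probability is 0.4518.

0.4518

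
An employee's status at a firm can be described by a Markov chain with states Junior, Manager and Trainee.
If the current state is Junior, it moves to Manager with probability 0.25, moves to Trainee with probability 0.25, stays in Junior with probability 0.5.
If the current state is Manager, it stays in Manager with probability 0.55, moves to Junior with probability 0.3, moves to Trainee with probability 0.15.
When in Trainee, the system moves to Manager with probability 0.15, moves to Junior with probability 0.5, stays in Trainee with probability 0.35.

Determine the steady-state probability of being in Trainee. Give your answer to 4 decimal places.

0.2419

Let the stationary distribution be π with π = πP and π_1 + π_2 + π_3 = 1.
π_1 = 0.5·π_1 + 0.3·π_2 + 0.5·π_3
π_2 = 0.25·π_1 + 0.55·π_2 + 0.15·π_3
Solving with the normalization constraint gives π = (0.4355, 0.3226, 0.2419).
So the stationary probability of Trainee is 0.2419.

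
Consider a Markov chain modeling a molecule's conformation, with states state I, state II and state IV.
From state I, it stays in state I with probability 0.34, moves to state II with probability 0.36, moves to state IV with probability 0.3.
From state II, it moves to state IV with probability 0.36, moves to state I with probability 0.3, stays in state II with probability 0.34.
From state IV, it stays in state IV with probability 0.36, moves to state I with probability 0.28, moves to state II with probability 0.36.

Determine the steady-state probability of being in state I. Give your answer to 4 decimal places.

0.3054

Let the stationary distribution be π with π = πP and π_1 + π_2 + π_3 = 1.
π_1 = 0.34·π_1 + 0.3·π_2 + 0.28·π_3
π_2 = 0.36·π_1 + 0.34·π_2 + 0.36·π_3
Solving with the normalization constraint gives π = (0.3054, 0.3529, 0.3417).
So the stationary probability of state I is 0.3054.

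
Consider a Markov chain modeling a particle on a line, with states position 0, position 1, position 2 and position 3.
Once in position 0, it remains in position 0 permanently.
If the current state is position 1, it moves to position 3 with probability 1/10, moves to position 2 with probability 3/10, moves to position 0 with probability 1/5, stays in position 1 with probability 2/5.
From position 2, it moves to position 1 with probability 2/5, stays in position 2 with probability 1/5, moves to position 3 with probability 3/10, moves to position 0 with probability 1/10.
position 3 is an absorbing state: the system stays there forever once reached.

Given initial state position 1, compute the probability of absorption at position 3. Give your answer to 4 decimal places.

Let h(s) be the probability of absorption at position 3 starting from transient state s. Then h(position 3) = 1 and h(position 0) = 0. By first-step analysis:
h(position 1) = 0.2·0 + 0.4·h(position 1) + 0.3·h(position 2) + 0.1·1
h(position 2) = 0.1·0 + 0.4·h(position 1) + 0.2·h(position 2) + 0.3·1
Solving: h(position 1) = 0.4722, h(position 2) = 0.6111.
Starting from position 1, the probability is 0.4722.

0.4722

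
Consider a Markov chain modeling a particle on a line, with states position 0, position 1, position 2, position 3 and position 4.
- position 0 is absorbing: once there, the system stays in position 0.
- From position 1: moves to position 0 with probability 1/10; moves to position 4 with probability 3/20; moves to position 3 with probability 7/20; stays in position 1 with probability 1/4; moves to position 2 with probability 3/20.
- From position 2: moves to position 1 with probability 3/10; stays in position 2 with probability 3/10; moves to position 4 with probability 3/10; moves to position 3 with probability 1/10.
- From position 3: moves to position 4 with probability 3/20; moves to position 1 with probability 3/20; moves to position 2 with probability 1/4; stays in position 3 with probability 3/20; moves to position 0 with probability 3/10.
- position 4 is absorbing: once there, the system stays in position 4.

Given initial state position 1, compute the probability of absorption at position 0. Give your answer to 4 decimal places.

0.4167

Let h(s) be the probability of absorption at position 0 starting from transient state s. Then h(position 0) = 1 and h(position 4) = 0. By first-step analysis:
h(position 1) = 0.1·1 + 0.25·h(position 1) + 0.15·h(position 2) + 0.35·h(position 3) + 0.15·0
h(position 2) = 0.3·h(position 1) + 0.3·h(position 2) + 0.1·h(position 3) + 0.3·0
h(position 3) = 0.3·1 + 0.15·h(position 1) + 0.25·h(position 2) + 0.15·h(position 3) + 0.15·0
Solving: h(position 1) = 0.4167, h(position 2) = 0.2500, h(position 3) = 0.5000.
Starting from position 1, the probability is 0.4167.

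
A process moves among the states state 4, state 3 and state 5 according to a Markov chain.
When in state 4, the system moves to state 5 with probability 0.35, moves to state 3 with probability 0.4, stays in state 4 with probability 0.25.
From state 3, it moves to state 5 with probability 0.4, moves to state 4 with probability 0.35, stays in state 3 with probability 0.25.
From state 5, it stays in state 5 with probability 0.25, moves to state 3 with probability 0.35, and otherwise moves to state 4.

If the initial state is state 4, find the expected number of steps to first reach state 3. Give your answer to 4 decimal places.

2.6036

Let t(s) be the expected number of steps to first reach state 3 from state s, with t(state 3) = 0. Conditioning on the first step:
t(state 4) = 1 + 0.25·t(state 4) + 0.35·t(state 5)
t(state 5) = 1 + 0.4·t(state 4) + 0.25·t(state 5)
Solving: t(state 4) = 2.6036, t(state 5) = 2.7219.
Expected steps from state 4 to state 3: 2.6036.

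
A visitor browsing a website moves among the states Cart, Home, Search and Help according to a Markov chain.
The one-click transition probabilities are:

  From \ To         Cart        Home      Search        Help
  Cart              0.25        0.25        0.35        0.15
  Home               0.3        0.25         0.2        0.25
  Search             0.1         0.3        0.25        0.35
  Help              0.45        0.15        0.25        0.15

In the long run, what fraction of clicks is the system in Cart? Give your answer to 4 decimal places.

Let the stationary distribution be π with π = πP and π_1 + π_2 + π_3 + π_4 = 1.
π_1 = 0.25·π_1 + 0.3·π_2 + 0.1·π_3 + 0.45·π_4
π_2 = 0.25·π_1 + 0.25·π_2 + 0.3·π_3 + 0.15·π_4
π_3 = 0.35·π_1 + 0.2·π_2 + 0.25·π_3 + 0.25·π_4
Solving with the normalization constraint gives π = (0.2677, 0.2405, 0.2647, 0.2270).
So the stationary probability of Cart is 0.2677.

0.2677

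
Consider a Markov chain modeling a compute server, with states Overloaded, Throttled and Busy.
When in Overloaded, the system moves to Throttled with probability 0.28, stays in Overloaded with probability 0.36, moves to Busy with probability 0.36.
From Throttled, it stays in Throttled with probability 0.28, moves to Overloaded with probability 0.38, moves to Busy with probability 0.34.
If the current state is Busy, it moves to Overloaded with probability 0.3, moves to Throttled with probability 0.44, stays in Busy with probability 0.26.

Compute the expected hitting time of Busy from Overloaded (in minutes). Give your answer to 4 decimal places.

2.8217

Let t(s) be the expected number of minutes to first reach Busy from state s, with t(Busy) = 0. Conditioning on the first minute:
t(Overloaded) = 1 + 0.36·t(Overloaded) + 0.28·t(Throttled)
t(Throttled) = 1 + 0.38·t(Overloaded) + 0.28·t(Throttled)
Solving: t(Overloaded) = 2.8217, t(Throttled) = 2.8781.
Expected minutes from Overloaded to Busy: 2.8217.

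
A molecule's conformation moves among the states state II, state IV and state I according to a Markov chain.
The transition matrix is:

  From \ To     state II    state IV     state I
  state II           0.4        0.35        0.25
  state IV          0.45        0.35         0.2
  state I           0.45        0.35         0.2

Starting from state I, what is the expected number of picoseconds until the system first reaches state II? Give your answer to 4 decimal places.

2.2222

Let t(s) be the expected number of picoseconds to first reach state II from state s, with t(state II) = 0. Conditioning on the first picosecond:
t(state IV) = 1 + 0.35·t(state IV) + 0.2·t(state I)
t(state I) = 1 + 0.35·t(state IV) + 0.2·t(state I)
Solving: t(state IV) = 2.2222, t(state I) = 2.2222.
Expected picoseconds from state I to state II: 2.2222.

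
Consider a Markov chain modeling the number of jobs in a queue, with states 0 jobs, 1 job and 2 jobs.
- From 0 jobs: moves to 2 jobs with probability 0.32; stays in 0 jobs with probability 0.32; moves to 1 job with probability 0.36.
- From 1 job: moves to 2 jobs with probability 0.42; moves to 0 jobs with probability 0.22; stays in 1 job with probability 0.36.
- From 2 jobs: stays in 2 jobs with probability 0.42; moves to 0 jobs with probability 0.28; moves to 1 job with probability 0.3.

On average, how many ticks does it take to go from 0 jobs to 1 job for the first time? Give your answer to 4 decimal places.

Let t(s) be the expected number of ticks to first reach 1 job from state s, with t(1 job) = 0. Conditioning on the first tick:
t(0 jobs) = 1 + 0.32·t(0 jobs) + 0.32·t(2 jobs)
t(2 jobs) = 1 + 0.28·t(0 jobs) + 0.42·t(2 jobs)
Solving: t(0 jobs) = 2.9528, t(2 jobs) = 3.1496.
Expected ticks from 0 jobs to 1 job: 2.9528.

2.9528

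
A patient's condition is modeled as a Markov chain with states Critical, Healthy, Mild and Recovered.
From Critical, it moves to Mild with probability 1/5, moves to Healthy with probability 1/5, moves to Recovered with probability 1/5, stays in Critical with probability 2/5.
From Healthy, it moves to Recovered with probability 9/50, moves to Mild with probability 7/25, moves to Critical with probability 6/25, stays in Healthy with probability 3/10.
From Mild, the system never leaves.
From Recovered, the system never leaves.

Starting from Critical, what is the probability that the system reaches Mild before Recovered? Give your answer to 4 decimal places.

0.5269

Let h(s) be the probability of absorption at Mild starting from transient state s. Then h(Mild) = 1 and h(Recovered) = 0. By first-step analysis:
h(Critical) = 0.4·h(Critical) + 0.2·h(Healthy) + 0.2·1 + 0.2·0
h(Healthy) = 0.24·h(Critical) + 0.3·h(Healthy) + 0.28·1 + 0.18·0
Solving: h(Critical) = 0.5269, h(Healthy) = 0.5806.
Starting from Critical, the probability is 0.5269.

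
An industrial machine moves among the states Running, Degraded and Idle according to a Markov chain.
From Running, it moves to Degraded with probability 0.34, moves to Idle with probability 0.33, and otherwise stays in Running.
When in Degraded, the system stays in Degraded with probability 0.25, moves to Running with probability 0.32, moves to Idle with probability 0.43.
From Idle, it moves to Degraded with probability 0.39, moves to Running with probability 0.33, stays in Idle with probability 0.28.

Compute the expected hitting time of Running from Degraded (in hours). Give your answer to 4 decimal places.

3.0889

Let t(s) be the expected number of hours to first reach Running from state s, with t(Running) = 0. Conditioning on the first hour:
t(Degraded) = 1 + 0.25·t(Degraded) + 0.43·t(Idle)
t(Idle) = 1 + 0.39·t(Degraded) + 0.28·t(Idle)
Solving: t(Degraded) = 3.0889, t(Idle) = 3.0620.
Expected hours from Degraded to Running: 3.0889.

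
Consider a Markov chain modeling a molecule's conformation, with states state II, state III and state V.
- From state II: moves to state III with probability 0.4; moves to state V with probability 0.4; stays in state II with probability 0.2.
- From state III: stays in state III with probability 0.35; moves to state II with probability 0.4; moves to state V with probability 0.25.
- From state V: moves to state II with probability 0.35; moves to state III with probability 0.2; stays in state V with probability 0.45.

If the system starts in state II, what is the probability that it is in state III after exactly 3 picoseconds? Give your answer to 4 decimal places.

0.3130

Propagate the distribution vector 3 picoseconds from state II.
After 0 picoseconds: (1.0000, 0.0000, 0.0000)
After 1 picosecond: (0.2000, 0.4000, 0.4000)
After 2 picoseconds: (0.3400, 0.3000, 0.3600)
After 3 picoseconds: (0.3140, 0.3130, 0.3730)
P(in state III after 3 picoseconds) = 0.3130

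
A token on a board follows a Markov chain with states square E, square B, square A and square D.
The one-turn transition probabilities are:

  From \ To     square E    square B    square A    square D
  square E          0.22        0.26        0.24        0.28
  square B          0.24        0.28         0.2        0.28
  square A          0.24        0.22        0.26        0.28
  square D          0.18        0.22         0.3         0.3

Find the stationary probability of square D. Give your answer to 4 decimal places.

0.2857

Let the stationary distribution be π with π = πP and π_1 + π_2 + π_3 + π_4 = 1.
π_1 = 0.22·π_1 + 0.24·π_2 + 0.24·π_3 + 0.18·π_4
π_2 = 0.26·π_1 + 0.28·π_2 + 0.22·π_3 + 0.22·π_4
π_3 = 0.24·π_1 + 0.2·π_2 + 0.26·π_3 + 0.3·π_4
Solving with the normalization constraint gives π = (0.2185, 0.2433, 0.2525, 0.2857).
So the stationary probability of square D is 0.2857.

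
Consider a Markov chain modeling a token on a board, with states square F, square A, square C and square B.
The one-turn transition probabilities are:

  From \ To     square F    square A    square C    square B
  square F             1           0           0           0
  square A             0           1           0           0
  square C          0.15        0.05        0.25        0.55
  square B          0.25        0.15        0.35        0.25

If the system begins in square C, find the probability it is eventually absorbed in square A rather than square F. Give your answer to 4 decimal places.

0.3243

Let h(s) be the probability of absorption at square A starting from transient state s. Then h(square A) = 1 and h(square F) = 0. By first-step analysis:
h(square C) = 0.15·0 + 0.05·1 + 0.25·h(square C) + 0.55·h(square B)
h(square B) = 0.25·0 + 0.15·1 + 0.35·h(square C) + 0.25·h(square B)
Solving: h(square C) = 0.3243, h(square B) = 0.3514.
Starting from square C, the probability is 0.3243.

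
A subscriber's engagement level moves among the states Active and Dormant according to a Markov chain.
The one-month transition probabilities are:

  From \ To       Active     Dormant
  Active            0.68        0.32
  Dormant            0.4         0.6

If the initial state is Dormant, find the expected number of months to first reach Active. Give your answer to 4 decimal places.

Let t(s) be the expected number of months to first reach Active from state s, with t(Active) = 0. Conditioning on the first month:
t(Dormant) = 1 + 0.6·t(Dormant)
Solving: t(Dormant) = 2.5000.
Expected months from Dormant to Active: 2.5000.

2.5000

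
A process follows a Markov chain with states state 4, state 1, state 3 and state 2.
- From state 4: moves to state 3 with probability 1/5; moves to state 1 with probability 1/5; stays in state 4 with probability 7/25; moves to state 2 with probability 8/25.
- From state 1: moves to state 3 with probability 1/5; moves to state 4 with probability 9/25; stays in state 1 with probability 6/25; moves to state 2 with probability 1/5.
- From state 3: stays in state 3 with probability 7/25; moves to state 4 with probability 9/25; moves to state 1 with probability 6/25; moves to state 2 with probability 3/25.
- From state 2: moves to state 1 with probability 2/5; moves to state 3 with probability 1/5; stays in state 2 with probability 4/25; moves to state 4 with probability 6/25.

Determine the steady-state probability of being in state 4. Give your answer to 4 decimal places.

0.3099

Let the stationary distribution be π with π = πP and π_1 + π_2 + π_3 + π_4 = 1.
π_1 = 0.28·π_1 + 0.36·π_2 + 0.36·π_3 + 0.24·π_4
π_2 = 0.2·π_1 + 0.24·π_2 + 0.24·π_3 + 0.4·π_4
π_3 = 0.2·π_1 + 0.2·π_2 + 0.28·π_3 + 0.2·π_4
Solving with the normalization constraint gives π = (0.3099, 0.2614, 0.2174, 0.2113).
So the stationary probability of state 4 is 0.3099.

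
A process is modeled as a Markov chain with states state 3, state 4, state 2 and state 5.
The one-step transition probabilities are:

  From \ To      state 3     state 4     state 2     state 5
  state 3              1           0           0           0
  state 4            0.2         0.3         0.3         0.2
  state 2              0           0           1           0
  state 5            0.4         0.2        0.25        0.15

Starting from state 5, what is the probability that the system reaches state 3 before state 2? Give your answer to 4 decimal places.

Let h(s) be the probability of absorption at state 3 starting from transient state s. Then h(state 3) = 1 and h(state 2) = 0. By first-step analysis:
h(state 4) = 0.2·1 + 0.3·h(state 4) + 0.3·0 + 0.2·h(state 5)
h(state 5) = 0.4·1 + 0.2·h(state 4) + 0.25·0 + 0.15·h(state 5)
Solving: h(state 4) = 0.4505, h(state 5) = 0.5766.
Starting from state 5, the probability is 0.5766.

0.5766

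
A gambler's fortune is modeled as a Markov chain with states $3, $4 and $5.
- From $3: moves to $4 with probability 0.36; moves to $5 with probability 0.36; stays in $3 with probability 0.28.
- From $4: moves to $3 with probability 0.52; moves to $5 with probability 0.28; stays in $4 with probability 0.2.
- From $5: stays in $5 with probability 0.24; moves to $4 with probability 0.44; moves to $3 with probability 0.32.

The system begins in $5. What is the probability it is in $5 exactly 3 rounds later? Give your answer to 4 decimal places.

0.2998

Propagate the distribution vector 3 rounds from $5.
After 0 rounds: (0.0000, 0.0000, 1.0000)
After 1 round: (0.3200, 0.4400, 0.2400)
After 2 rounds: (0.3952, 0.3088, 0.2960)
After 3 rounds: (0.3660, 0.3343, 0.2998)
P(in $5 after 3 rounds) = 0.2998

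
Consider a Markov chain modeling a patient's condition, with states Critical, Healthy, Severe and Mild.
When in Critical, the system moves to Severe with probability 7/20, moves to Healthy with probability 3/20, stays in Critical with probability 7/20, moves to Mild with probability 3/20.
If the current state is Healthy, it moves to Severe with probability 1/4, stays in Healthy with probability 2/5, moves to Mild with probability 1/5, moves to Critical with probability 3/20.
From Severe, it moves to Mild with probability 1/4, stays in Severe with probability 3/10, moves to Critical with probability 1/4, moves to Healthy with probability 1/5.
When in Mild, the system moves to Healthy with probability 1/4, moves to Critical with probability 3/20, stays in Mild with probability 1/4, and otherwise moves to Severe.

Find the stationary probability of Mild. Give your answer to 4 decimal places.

Let the stationary distribution be π with π = πP and π_1 + π_2 + π_3 + π_4 = 1.
π_1 = 0.35·π_1 + 0.15·π_2 + 0.25·π_3 + 0.15·π_4
π_2 = 0.15·π_1 + 0.4·π_2 + 0.2·π_3 + 0.25·π_4
π_3 = 0.35·π_1 + 0.25·π_2 + 0.3·π_3 + 0.35·π_4
Solving with the normalization constraint gives π = (0.2262, 0.2493, 0.3096, 0.2149).
So the stationary probability of Mild is 0.2149.

0.2149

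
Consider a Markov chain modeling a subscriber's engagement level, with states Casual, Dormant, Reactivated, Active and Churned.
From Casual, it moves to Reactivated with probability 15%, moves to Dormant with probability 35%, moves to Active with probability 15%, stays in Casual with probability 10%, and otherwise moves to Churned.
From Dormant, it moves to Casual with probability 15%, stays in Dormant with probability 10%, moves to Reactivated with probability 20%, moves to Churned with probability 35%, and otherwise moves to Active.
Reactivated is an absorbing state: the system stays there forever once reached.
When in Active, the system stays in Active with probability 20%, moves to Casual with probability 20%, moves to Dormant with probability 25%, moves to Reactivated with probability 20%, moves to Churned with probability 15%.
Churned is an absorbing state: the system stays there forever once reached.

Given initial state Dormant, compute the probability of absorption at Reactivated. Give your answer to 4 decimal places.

Let h(s) be the probability of absorption at Reactivated starting from transient state s. Then h(Reactivated) = 1 and h(Churned) = 0. By first-step analysis:
h(Casual) = 0.1·h(Casual) + 0.35·h(Dormant) + 0.15·1 + 0.15·h(Active) + 0.25·0
h(Dormant) = 0.15·h(Casual) + 0.1·h(Dormant) + 0.2·1 + 0.2·h(Active) + 0.35·0
h(Active) = 0.2·h(Casual) + 0.25·h(Dormant) + 0.2·1 + 0.2·h(Active) + 0.15·0
Solving: h(Casual) = 0.3985, h(Dormant) = 0.3937, h(Active) = 0.4727.
Starting from Dormant, the probability is 0.3937.

0.3937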